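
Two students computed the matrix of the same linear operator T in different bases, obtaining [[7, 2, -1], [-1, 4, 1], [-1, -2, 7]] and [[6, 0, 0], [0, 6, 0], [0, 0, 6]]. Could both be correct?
Both have characteristic polynomial (x - 6)^3, but the minimal polynomial of A is (x - 6)^2 while the minimal polynomial of B is x - 6. The minimal polynomial is a similarity invariant, so A and B are not similar.

No.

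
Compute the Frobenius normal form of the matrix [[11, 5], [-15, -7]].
The invariant factors of A (the non-unit diagonal entries of the Smith normal form of xI - A over ℚ[x]) are x^2 - 4x - 2, each dividing the next. The characteristic polynomial is their product, x^2 - 4x - 2.

The rational canonical form is the block-diagonal matrix of companion matrices C(f_i):
R = [[0, 2], [1, 4]].

Note the characteristic polynomial does not split into linear factors over ℚ, so A has no Jordan form over ℚ; the rational canonical form exists over any field.

R = [[0, 2], [1, 4]]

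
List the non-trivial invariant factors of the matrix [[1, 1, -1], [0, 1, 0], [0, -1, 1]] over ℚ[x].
The Jordan structure of A has elementary divisors (x - 1)^3. Arranging the block sizes at each eigenvalue in decreasing order and taking row products gives the invariant factors.

Invariant factors (smallest first, each dividing the next): (x - 1)^3.

Check: the last factor (x - 1)^3 is the minimal polynomial, and the product (x - 1)^3 is the characteristic polynomial.

(x - 1)^3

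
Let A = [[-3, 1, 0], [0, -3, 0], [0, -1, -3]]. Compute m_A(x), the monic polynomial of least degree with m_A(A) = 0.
m_A(x) = (x + 3)^2

The characteristic polynomial factors as (x + 3)^3. The minimal polynomial is ∏(x - λ)^{k_λ} where k_λ is the size of the largest Jordan block at λ.

For λ = -3: rank(A + 3I) = 1, and the largest Jordan block has size 2 (the smallest k with rank((A + 3I)^k) = rank((A + 3I)^(k+1))).

So m_A(x) = (x + 3)^2.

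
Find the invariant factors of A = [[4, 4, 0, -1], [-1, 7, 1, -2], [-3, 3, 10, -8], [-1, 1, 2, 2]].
The Jordan structure of A has elementary divisors (x - 5), (x - 6)^3. Arranging the block sizes at each eigenvalue in decreasing order and taking row products gives the invariant factors.

Invariant factors (smallest first, each dividing the next): (x - 6)^3(x - 5).

Check: the last factor (x - 6)^3(x - 5) is the minimal polynomial, and the product (x - 6)^3(x - 5) is the characteristic polynomial.

(x - 6)^3(x - 5)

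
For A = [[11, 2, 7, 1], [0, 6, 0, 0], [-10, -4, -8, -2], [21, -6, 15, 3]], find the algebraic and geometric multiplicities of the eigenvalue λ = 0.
algebraic multiplicity 2, geometric multiplicity 1

The characteristic polynomial is x^2(x - 6)^2, so the factor x appears with exponent 2: the algebraic multiplicity is 2.

rank(A) = 3, so the eigenspace has dimension 4 - 3 = 1: the geometric multiplicity is 1.

Since 1 < 2, A is not diagonalizable.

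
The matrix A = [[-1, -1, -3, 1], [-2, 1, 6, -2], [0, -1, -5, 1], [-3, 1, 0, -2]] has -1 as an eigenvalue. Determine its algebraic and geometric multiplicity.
algebraic multiplicity 1, geometric multiplicity 1

The characteristic polynomial is (x + 1)(x + 2)^3, so the factor x + 1 appears with exponent 1: the algebraic multiplicity is 1.

rank(A + I) = 3, so the eigenspace has dimension 4 - 3 = 1: the geometric multiplicity is 1.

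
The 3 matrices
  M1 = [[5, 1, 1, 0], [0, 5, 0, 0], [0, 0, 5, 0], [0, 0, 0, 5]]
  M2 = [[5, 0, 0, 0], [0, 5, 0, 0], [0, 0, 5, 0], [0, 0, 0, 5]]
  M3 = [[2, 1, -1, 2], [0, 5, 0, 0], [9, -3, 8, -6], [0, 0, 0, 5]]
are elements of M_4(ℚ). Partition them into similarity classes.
Characteristic polynomials: χ_{M1} = (x - 5)^4, χ_{M2} = (x - 5)^4, χ_{M3} = (x - 5)^4.

{M1, M3}: invariant factors x - 5, x - 5, (x - 5)^2.

{M2}: invariant factors x - 5, x - 5, x - 5, x - 5.

Matrices are similar if and only if their invariant-factor lists agree; the partition into similarity classes is {M1, M3}, {M2}.

2 classes: {M1, M3}, {M2}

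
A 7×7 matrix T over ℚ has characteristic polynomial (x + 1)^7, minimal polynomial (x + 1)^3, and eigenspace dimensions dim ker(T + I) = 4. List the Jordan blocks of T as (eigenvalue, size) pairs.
Jordan blocks: (-1, 3), (-1, 2), (-1, 1), (-1, 1)

λ = -1: algebraic multiplicity 7 (exponent in χ_T), largest block size 3 (exponent in m_T), 4 blocks (geometric multiplicity). These force block sizes [3, 2, 1, 1].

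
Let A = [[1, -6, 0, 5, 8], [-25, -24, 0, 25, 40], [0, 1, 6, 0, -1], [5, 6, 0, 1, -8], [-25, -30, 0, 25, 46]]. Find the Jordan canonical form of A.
J = [[6, 1, 0, 0, 0], [0, 6, 0, 0, 0], [0, 0, 6, 1, 0], [0, 0, 0, 6, 0], [0, 0, 0, 0, 6]]

The characteristic polynomial is det(xI - A) = (x - 6)^5, so the eigenvalues are 6 (algebraic multiplicity 5).

For λ = 6: rank(A - 6I) = 2, rank((A - 6I)^2) = 0. The eigenspace has dimension 5 - 2 = 3, so there are 3 Jordan blocks; the rank sequence gives block sizes [2, 2, 1].

Assembling the blocks gives the Jordan form J above.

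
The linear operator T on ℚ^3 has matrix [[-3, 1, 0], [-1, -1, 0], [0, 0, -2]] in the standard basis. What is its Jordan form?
J = [[-2, 1, 0], [0, -2, 0], [0, 0, -2]]

The characteristic polynomial is det(xI - A) = (x + 2)^3, so the eigenvalues are -2 (algebraic multiplicity 3).

For λ = -2: rank(A + 2I) = 1, rank((A + 2I)^2) = 0. The eigenspace has dimension 3 - 1 = 2, so there are 2 Jordan blocks; the rank sequence gives block sizes [2, 1].

Assembling the blocks gives the Jordan form J above.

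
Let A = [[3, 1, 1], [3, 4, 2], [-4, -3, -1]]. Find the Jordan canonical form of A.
The characteristic polynomial is det(xI - A) = (x - 2)^3, so the eigenvalues are 2 (algebraic multiplicity 3).

For λ = 2: rank(A - 2I) = 2, rank((A - 2I)^2) = 1, rank((A - 2I)^3) = 0. The eigenspace has dimension 3 - 2 = 1, so there is 1 Jordan block; the rank sequence gives block sizes [3].

Assembling the blocks gives the Jordan form J above.

J = [[2, 1, 0], [0, 2, 1], [0, 0, 2]]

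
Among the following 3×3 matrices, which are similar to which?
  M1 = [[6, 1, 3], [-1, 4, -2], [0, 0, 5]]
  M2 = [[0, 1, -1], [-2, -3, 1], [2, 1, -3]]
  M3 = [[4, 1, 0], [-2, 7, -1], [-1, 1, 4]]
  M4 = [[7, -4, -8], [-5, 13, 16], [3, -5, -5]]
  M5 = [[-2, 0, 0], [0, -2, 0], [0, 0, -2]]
3 classes: {M1, M3, M4}, {M2}, {M5}

Characteristic polynomials: χ_{M1} = (x - 5)^3, χ_{M2} = (x + 2)^3, χ_{M3} = (x - 5)^3, χ_{M4} = (x - 5)^3, χ_{M5} = (x + 2)^3.

{M1, M3, M4}: invariant factors (x - 5)^3.

{M2}: invariant factors x + 2, (x + 2)^2.

{M5}: invariant factors x + 2, x + 2, x + 2.

Matrices are similar if and only if their invariant-factor lists agree; the partition into similarity classes is {M1, M3, M4}, {M2}, {M5}.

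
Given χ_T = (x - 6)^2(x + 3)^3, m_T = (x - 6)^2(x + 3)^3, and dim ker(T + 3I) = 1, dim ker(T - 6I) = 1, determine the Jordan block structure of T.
Jordan blocks: (-3, 3), (6, 2)

λ = -3: algebraic multiplicity 3 (exponent in χ_T), largest block size 3 (exponent in m_T), 1 block (geometric multiplicity). This forces block sizes [3].
λ = 6: algebraic multiplicity 2 (exponent in χ_T), largest block size 2 (exponent in m_T), 1 block (geometric multiplicity). This forces block sizes [2].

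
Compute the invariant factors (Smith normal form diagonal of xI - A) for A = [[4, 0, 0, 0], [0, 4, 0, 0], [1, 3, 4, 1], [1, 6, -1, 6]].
The Jordan structure of A has elementary divisors (x - 4), (x - 4), (x - 5)^2. Arranging the block sizes at each eigenvalue in decreasing order and taking row products gives the invariant factors.

Invariant factors (smallest first, each dividing the next): x - 4, (x - 5)^2(x - 4).

Check: the last factor (x - 5)^2(x - 4) is the minimal polynomial, and the product (x - 5)^2(x - 4)^2 is the characteristic polynomial.

x - 4, (x - 5)^2(x - 4)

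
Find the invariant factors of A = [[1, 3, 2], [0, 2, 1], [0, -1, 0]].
The Jordan structure of A has elementary divisors (x - 1)^3. Arranging the block sizes at each eigenvalue in decreasing order and taking row products gives the invariant factors.

Invariant factors (smallest first, each dividing the next): (x - 1)^3.

Check: the last factor (x - 1)^3 is the minimal polynomial, and the product (x - 1)^3 is the characteristic polynomial.

(x - 1)^3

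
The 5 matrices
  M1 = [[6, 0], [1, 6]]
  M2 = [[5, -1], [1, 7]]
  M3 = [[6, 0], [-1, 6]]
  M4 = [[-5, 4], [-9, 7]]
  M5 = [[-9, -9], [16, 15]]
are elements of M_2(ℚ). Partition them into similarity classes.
3 classes: {M1, M2, M3}, {M4}, {M5}

Characteristic polynomials: χ_{M1} = (x - 6)^2, χ_{M2} = (x - 6)^2, χ_{M3} = (x - 6)^2, χ_{M4} = (x - 1)^2, χ_{M5} = (x - 3)^2.

{M1, M2, M3}: invariant factors (x - 6)^2.

{M4}: invariant factors (x - 1)^2.

{M5}: invariant factors (x - 3)^2.

Matrices are similar if and only if their invariant-factor lists agree; the partition into similarity classes is {M1, M2, M3}, {M4}, {M5}.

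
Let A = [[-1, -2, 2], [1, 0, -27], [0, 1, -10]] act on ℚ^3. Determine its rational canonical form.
The invariant factors of A (the non-unit diagonal entries of the Smith normal form of xI - A over ℚ[x]) are (x + 3)^2(x + 5), each dividing the next. The characteristic polynomial is their product, (x + 3)^2(x + 5).

The rational canonical form is the block-diagonal matrix of companion matrices C(f_i):
R = [[0, 0, -45], [1, 0, -39], [0, 1, -11]].

R = [[0, 0, -45], [1, 0, -39], [0, 1, -11]]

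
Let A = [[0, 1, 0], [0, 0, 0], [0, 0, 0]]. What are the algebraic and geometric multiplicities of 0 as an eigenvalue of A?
The characteristic polynomial is x^3, so the factor x appears with exponent 3: the algebraic multiplicity is 3.

rank(A) = 1, so the eigenspace has dimension 3 - 1 = 2: the geometric multiplicity is 2.

Since 2 < 3, A is not diagonalizable.

algebraic multiplicity 3, geometric multiplicity 2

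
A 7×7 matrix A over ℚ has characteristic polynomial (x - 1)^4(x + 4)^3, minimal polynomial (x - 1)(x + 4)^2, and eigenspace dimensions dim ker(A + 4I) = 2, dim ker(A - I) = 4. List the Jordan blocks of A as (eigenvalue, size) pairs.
λ = -4: algebraic multiplicity 3 (exponent in χ_A), largest block size 2 (exponent in m_A), 2 blocks (geometric multiplicity). These force block sizes [2, 1].
λ = 1: algebraic multiplicity 4 (exponent in χ_A), largest block size 1 (exponent in m_A), 4 blocks (geometric multiplicity). These force block sizes [1, 1, 1, 1].

Jordan blocks: (-4, 2), (-4, 1), (1, 1), (1, 1), (1, 1), (1, 1)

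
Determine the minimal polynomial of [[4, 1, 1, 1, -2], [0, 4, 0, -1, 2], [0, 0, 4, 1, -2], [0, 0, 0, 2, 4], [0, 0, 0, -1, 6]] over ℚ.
m_A(x) = (x - 4)^2

The characteristic polynomial factors as (x - 4)^5. The minimal polynomial is ∏(x - λ)^{k_λ} where k_λ is the size of the largest Jordan block at λ.

For λ = 4: rank(A - 4I) = 2, and the largest Jordan block has size 2 (the smallest k with rank((A - 4I)^k) = rank((A - 4I)^(k+1))).

So m_A(x) = (x - 4)^2.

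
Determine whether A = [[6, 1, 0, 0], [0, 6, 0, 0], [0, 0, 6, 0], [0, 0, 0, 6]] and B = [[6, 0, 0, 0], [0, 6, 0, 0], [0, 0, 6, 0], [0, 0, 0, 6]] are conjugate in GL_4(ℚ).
Both have characteristic polynomial (x - 6)^4, but the minimal polynomial of A is (x - 6)^2 while the minimal polynomial of B is x - 6. The minimal polynomial is a similarity invariant, so A and B are not similar.

No.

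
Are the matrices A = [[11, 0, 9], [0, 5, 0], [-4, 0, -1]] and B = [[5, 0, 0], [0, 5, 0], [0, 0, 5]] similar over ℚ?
Both have characteristic polynomial (x - 5)^3, but the minimal polynomial of A is (x - 5)^2 while the minimal polynomial of B is x - 5. The minimal polynomial is a similarity invariant, so A and B are not similar.

No.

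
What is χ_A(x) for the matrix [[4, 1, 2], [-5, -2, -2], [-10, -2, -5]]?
xI - A = [[x - 4, -1, -2], [5, x + 2, 2], [10, 2, x + 5]].

Expanding det(xI - A) along the first row:
det(xI - A) = + (x - 4)·det([[x + 2, 2], [2, x + 5]]) - (-1)·det([[5, 2], [10, x + 5]]) + (-2)·det([[5, x + 2], [10, 2]]).

Evaluating gives χ_A(x) = x^3 + 3x^2 + 3x + 1 = (x + 1)^3.

χ_A(x) = (x + 1)^3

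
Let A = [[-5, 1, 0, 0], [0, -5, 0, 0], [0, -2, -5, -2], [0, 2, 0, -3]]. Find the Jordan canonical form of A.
The characteristic polynomial is det(xI - A) = (x + 3)(x + 5)^3, so the eigenvalues are -5 (algebraic multiplicity 3), -3 (algebraic multiplicity 1).

For λ = -5: rank(A + 5I) = 2, rank((A + 5I)^2) = 1. The eigenspace has dimension 4 - 2 = 2, so there are 2 Jordan blocks; the rank sequence gives block sizes [2, 1].

For λ = -3: algebraic multiplicity 1 gives one 1×1 block.

Assembling the blocks gives the Jordan form J above.

J = [[-5, 1, 0, 0], [0, -5, 0, 0], [0, 0, -5, 0], [0, 0, 0, -3]]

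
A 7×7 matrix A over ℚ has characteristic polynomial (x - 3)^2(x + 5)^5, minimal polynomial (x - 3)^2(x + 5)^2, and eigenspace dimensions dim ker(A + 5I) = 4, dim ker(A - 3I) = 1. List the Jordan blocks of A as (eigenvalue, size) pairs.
Jordan blocks: (-5, 2), (-5, 1), (-5, 1), (-5, 1), (3, 2)

λ = -5: algebraic multiplicity 5 (exponent in χ_A), largest block size 2 (exponent in m_A), 4 blocks (geometric multiplicity). These force block sizes [2, 1, 1, 1].
λ = 3: algebraic multiplicity 2 (exponent in χ_A), largest block size 2 (exponent in m_A), 1 block (geometric multiplicity). This forces block sizes [2].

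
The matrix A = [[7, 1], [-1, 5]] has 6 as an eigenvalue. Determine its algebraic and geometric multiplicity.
algebraic multiplicity 2, geometric multiplicity 1

The characteristic polynomial is (x - 6)^2, so the factor x - 6 appears with exponent 2: the algebraic multiplicity is 2.

rank(A - 6I) = 1, so the eigenspace has dimension 2 - 1 = 1: the geometric multiplicity is 1.

Since 1 < 2, A is not diagonalizable.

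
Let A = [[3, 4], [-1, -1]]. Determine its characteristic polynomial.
xI - A = [[x - 3, -4], [1, x + 1]].

Expanding det(xI - A) along the first row:
det(xI - A) = + (x - 3)·det([[x + 1]]) - (-4)·det([[1]]).

Evaluating gives χ_A(x) = x^2 - 2x + 1 = (x - 1)^2.

χ_A(x) = (x - 1)^2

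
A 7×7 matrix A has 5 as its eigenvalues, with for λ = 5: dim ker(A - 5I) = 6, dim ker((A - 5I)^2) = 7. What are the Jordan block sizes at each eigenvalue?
Jordan blocks: (5, 2), (5, 1), (5, 1), (5, 1), (5, 1), (5, 1)

λ = 5: successive nullity increments [6, 1] count blocks of size ≥ k; block sizes are [2, 1, 1, 1, 1, 1].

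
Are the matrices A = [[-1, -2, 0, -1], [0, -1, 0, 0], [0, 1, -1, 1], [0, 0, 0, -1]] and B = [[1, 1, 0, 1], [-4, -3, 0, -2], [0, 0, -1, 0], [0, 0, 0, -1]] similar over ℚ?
No.

Both have characteristic polynomial (x + 1)^4 and minimal polynomial (x + 1)^2. But rank(A + I) = 2 for A while rank(B + I) = 1 for B, so the number of Jordan blocks at λ = -1 differs. A and B are not similar.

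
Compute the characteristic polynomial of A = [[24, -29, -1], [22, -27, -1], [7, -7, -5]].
χ_A(x) = (x - 2)(x + 5)^2

xI - A = [[x - 24, 29, 1], [-22, x + 27, 1], [-7, 7, x + 5]].

Expanding det(xI - A) along the first row:
det(xI - A) = + (x - 24)·det([[x + 27, 1], [7, x + 5]]) - (29)·det([[-22, 1], [-7, x + 5]]) + (1)·det([[-22, x + 27], [-7, 7]]).

Evaluating gives χ_A(x) = x^3 + 8x^2 + 5x - 50 = (x - 2)(x + 5)^2.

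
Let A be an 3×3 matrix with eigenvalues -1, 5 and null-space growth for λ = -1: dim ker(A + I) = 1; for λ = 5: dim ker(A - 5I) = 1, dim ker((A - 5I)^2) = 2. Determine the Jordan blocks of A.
Jordan blocks: (-1, 1), (5, 2)

λ = -1: successive nullity increments [1] count blocks of size ≥ k; block sizes are [1].
λ = 5: successive nullity increments [1, 1] count blocks of size ≥ k; block sizes are [2].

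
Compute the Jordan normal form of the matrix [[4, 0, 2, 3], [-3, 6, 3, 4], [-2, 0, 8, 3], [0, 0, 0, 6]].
J = [[6, 1, 0, 0], [0, 6, 0, 0], [0, 0, 6, 1], [0, 0, 0, 6]]

The characteristic polynomial is det(xI - A) = (x - 6)^4, so the eigenvalues are 6 (algebraic multiplicity 4).

For λ = 6: rank(A - 6I) = 2, rank((A - 6I)^2) = 0. The eigenspace has dimension 4 - 2 = 2, so there are 2 Jordan blocks; the rank sequence gives block sizes [2, 2].

Assembling the blocks gives the Jordan form J above.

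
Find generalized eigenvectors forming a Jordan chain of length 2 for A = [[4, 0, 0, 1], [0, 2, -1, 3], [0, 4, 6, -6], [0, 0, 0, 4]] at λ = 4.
v_1 = [[0, 1, -1, 0]]^T, v_2 = [[0, -1, 2, 0]]^T

We seek v_1 ∈ ker((A - 4I)^2) \ ker(A - 4I), then set v_{i+1} = (A - 4I) v_i.

One such chain is v_1 = [[0, 1, -1, 0]]^T, v_2 = [[0, -1, 2, 0]]^T. Check: (A - 4I) v_2 = [[0, 0, 0, 0]]^T = 0.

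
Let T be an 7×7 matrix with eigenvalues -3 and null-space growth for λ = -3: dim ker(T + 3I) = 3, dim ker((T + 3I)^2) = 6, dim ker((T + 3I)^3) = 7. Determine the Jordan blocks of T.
Jordan blocks: (-3, 3), (-3, 2), (-3, 2)

λ = -3: successive nullity increments [3, 3, 1] count blocks of size ≥ k; block sizes are [3, 2, 2].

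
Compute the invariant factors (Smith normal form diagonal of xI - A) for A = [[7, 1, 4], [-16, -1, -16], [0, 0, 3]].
x - 3, (x - 3)^2

The Jordan structure of A has elementary divisors (x - 3)^2, (x - 3). Arranging the block sizes at each eigenvalue in decreasing order and taking row products gives the invariant factors.

Invariant factors (smallest first, each dividing the next): x - 3, (x - 3)^2.

Check: the last factor (x - 3)^2 is the minimal polynomial, and the product (x - 3)^3 is the characteristic polynomial.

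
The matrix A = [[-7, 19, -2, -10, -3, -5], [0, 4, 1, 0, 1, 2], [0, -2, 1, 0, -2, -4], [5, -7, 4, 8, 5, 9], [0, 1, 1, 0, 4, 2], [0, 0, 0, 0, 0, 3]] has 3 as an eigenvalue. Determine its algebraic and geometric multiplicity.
The characteristic polynomial is (x - 3)^5(x + 2), so the factor x - 3 appears with exponent 5: the algebraic multiplicity is 5.

rank(A - 3I) = 3, so the eigenspace has dimension 6 - 3 = 3: the geometric multiplicity is 3.

Since 3 < 5, A is not diagonalizable.

algebraic multiplicity 5, geometric multiplicity 3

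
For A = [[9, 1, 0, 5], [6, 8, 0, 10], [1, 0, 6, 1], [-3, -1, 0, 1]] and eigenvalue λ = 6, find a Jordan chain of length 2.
We seek v_1 ∈ ker((A - 6I)^2) \ ker(A - 6I), then set v_{i+1} = (A - 6I) v_i.

One such chain is v_1 = [[1, 1, 0, -1]]^T, v_2 = [[-1, -2, 0, 1]]^T. Check: (A - 6I) v_2 = [[0, 0, 0, 0]]^T = 0.

v_1 = [[1, 1, 0, -1]]^T, v_2 = [[-1, -2, 0, 1]]^T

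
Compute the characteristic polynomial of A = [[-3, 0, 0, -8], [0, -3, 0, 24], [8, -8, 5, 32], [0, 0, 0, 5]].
χ_A(x) = (x - 5)^2(x + 3)^2

xI - A = [[x + 3, 0, 0, 8], [0, x + 3, 0, -24], [-8, 8, x - 5, -32], [0, 0, 0, x - 5]].

Expanding det(xI - A) along the first row:
det(xI - A) = + (x + 3)·det([[x + 3, 0, -24], [8, x - 5, -32], [0, 0, x - 5]]) - (0)·det([[0, 0, -24], [-8, x - 5, -32], [0, 0, x - 5]]) + (0)·det([[0, x + 3, -24], [-8, 8, -32], [0, 0, x - 5]]) - (8)·det([[0, x + 3, 0], [-8, 8, x - 5], [0, 0, 0]]).

Evaluating gives χ_A(x) = x^4 - 4x^3 - 26x^2 + 60x + 225 = (x - 5)^2(x + 3)^2.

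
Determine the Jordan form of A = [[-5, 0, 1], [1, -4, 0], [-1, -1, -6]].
The characteristic polynomial is det(xI - A) = (x + 5)^3, so the eigenvalues are -5 (algebraic multiplicity 3).

For λ = -5: rank(A + 5I) = 2, rank((A + 5I)^2) = 1, rank((A + 5I)^3) = 0. The eigenspace has dimension 3 - 2 = 1, so there is 1 Jordan block; the rank sequence gives block sizes [3].

Assembling the blocks gives the Jordan form J above.

J = [[-5, 1, 0], [0, -5, 1], [0, 0, -5]]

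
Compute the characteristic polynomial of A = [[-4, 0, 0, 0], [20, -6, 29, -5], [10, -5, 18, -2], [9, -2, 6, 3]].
χ_A(x) = (x - 5)^3(x + 4)

xI - A = [[x + 4, 0, 0, 0], [-20, x + 6, -29, 5], [-10, 5, x - 18, 2], [-9, 2, -6, x - 3]].

Expanding det(xI - A) along the first row:
det(xI - A) = + (x + 4)·det([[x + 6, -29, 5], [5, x - 18, 2], [2, -6, x - 3]]) - (0)·det([[-20, -29, 5], [-10, x - 18, 2], [-9, -6, x - 3]]) + (0)·det([[-20, x + 6, 5], [-10, 5, 2], [-9, 2, x - 3]]) - (0)·det([[-20, x + 6, -29], [-10, 5, x - 18], [-9, 2, -6]]).

Evaluating gives χ_A(x) = x^4 - 11x^3 + 15x^2 + 175x - 500 = (x - 5)^3(x + 4).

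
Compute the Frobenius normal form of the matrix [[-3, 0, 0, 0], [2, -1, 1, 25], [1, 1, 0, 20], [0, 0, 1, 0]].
R = [[-3, 0, 0, 0], [0, 0, 0, 45], [0, 1, 0, 21], [0, 0, 1, -1]]

The invariant factors of A (the non-unit diagonal entries of the Smith normal form of xI - A over ℚ[x]) are x + 3, (x - 5)(x + 3)^2, each dividing the next. The characteristic polynomial is their product, (x - 5)(x + 3)^3.

The rational canonical form is the block-diagonal matrix of companion matrices C(f_i):
R = [[-3, 0, 0, 0], [0, 0, 0, 45], [0, 1, 0, 21], [0, 0, 1, -1]].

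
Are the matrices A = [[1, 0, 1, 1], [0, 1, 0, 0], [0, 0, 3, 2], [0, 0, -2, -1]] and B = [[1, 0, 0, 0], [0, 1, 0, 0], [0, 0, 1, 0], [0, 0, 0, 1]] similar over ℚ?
No.

Both have characteristic polynomial (x - 1)^4, but the minimal polynomial of A is (x - 1)^2 while the minimal polynomial of B is x - 1. The minimal polynomial is a similarity invariant, so A and B are not similar.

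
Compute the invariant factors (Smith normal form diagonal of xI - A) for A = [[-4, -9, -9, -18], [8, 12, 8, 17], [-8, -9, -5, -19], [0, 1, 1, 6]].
(x - 5)(x - 4)^2(x + 4)

The Jordan structure of A has elementary divisors (x + 4), (x - 4)^2, (x - 5). Arranging the block sizes at each eigenvalue in decreasing order and taking row products gives the invariant factors.

Invariant factors (smallest first, each dividing the next): (x - 5)(x - 4)^2(x + 4).

Check: the last factor (x - 5)(x - 4)^2(x + 4) is the minimal polynomial, and the product (x - 5)(x - 4)^2(x + 4) is the characteristic polynomial.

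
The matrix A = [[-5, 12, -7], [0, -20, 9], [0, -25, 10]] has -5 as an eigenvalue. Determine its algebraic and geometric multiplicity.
The characteristic polynomial is (x + 5)^3, so the factor x + 5 appears with exponent 3: the algebraic multiplicity is 3.

rank(A + 5I) = 2, so the eigenspace has dimension 3 - 2 = 1: the geometric multiplicity is 1.

Since 1 < 3, A is not diagonalizable.

algebraic multiplicity 3, geometric multiplicity 1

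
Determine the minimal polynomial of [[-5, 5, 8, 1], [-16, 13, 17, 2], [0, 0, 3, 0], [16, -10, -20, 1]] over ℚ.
The characteristic polynomial factors as (x - 3)^4. The minimal polynomial is ∏(x - λ)^{k_λ} where k_λ is the size of the largest Jordan block at λ.

For λ = 3: rank(A - 3I) = 2, and the largest Jordan block has size 3 (the smallest k with rank((A - 3I)^k) = rank((A - 3I)^(k+1))).

So m_A(x) = (x - 3)^3.

m_A(x) = (x - 3)^3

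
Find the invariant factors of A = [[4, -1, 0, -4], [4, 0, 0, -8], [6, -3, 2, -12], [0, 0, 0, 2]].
The Jordan structure of A has elementary divisors (x - 2)^2, (x - 2), (x - 2). Arranging the block sizes at each eigenvalue in decreasing order and taking row products gives the invariant factors.

Invariant factors (smallest first, each dividing the next): x - 2, x - 2, (x - 2)^2.

Check: the last factor (x - 2)^2 is the minimal polynomial, and the product (x - 2)^4 is the characteristic polynomial.

x - 2, x - 2, (x - 2)^2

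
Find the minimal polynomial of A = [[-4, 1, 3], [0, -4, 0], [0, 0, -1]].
m_A(x) = (x + 1)(x + 4)^2

The characteristic polynomial factors as (x + 1)(x + 4)^2. The minimal polynomial is ∏(x - λ)^{k_λ} where k_λ is the size of the largest Jordan block at λ.

For λ = -4: rank(A + 4I) = 2, and the largest Jordan block has size 2 (the smallest k with rank((A + 4I)^k) = rank((A + 4I)^(k+1))).
For λ = -1: rank(A + I) = 2, and the largest Jordan block has size 1 (the smallest k with rank((A + I)^k) = rank((A + I)^(k+1))).

So m_A(x) = (x + 1)(x + 4)^2.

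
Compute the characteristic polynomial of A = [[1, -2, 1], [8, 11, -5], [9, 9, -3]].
xI - A = [[x - 1, 2, -1], [-8, x - 11, 5], [-9, -9, x + 3]].

Expanding det(xI - A) along the first row:
det(xI - A) = + (x - 1)·det([[x - 11, 5], [-9, x + 3]]) - (2)·det([[-8, 5], [-9, x + 3]]) + (-1)·det([[-8, x - 11], [-9, -9]]).

Evaluating gives χ_A(x) = x^3 - 9x^2 + 27x - 27 = (x - 3)^3.

χ_A(x) = (x - 3)^3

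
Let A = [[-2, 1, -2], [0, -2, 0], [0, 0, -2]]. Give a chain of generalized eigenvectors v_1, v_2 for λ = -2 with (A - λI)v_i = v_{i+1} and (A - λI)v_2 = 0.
We seek v_1 ∈ ker((A + 2I)^2) \ ker(A + 2I), then set v_{i+1} = (A + 2I) v_i.

One such chain is v_1 = [[-2, 1, 0]]^T, v_2 = [[1, 0, 0]]^T. Check: (A + 2I) v_2 = [[0, 0, 0]]^T = 0.

v_1 = [[-2, 1, 0]]^T, v_2 = [[1, 0, 0]]^T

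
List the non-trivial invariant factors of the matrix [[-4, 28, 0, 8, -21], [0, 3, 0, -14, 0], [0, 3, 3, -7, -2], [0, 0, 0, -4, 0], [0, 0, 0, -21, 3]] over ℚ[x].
The Jordan structure of A has elementary divisors (x + 4)^2, (x - 3)^2, (x - 3). Arranging the block sizes at each eigenvalue in decreasing order and taking row products gives the invariant factors.

Invariant factors (smallest first, each dividing the next): x - 3, (x - 3)^2(x + 4)^2.

Check: the last factor (x - 3)^2(x + 4)^2 is the minimal polynomial, and the product (x - 3)^3(x + 4)^2 is the characteristic polynomial.

x - 3, (x - 3)^2(x + 4)^2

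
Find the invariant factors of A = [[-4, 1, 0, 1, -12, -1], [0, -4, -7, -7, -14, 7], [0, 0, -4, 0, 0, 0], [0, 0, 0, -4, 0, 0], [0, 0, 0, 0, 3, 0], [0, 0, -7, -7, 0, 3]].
x + 4, (x - 3)(x + 4), (x - 3)(x + 4)^2

The Jordan structure of A has elementary divisors (x + 4)^2, (x + 4), (x + 4), (x - 3), (x - 3). Arranging the block sizes at each eigenvalue in decreasing order and taking row products gives the invariant factors.

Invariant factors (smallest first, each dividing the next): x + 4, (x - 3)(x + 4), (x - 3)(x + 4)^2.

Check: the last factor (x - 3)(x + 4)^2 is the minimal polynomial, and the product (x - 3)^2(x + 4)^4 is the characteristic polynomial.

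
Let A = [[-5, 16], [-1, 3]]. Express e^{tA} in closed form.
A has Jordan form J = [[-1, 1], [0, -1]] with A = PJP^{-1}, so e^{tA} = P e^{tJ} P^{-1}.

For a Jordan block J_k(λ), e^{tJ_k(λ)} = e^{λt} · (I + tN + t^2 N^2/2! + ... + t^{k-1} N^{k-1}/(k-1)!) where N is the nilpotent superdiagonal part.

Assembling the blocks and conjugating back gives the entries of e^{tA} as shown above.

e^{tA} = [[(1 - 4*t)*e^{-t}, 16*t*e^{-t}], [-t*e^{-t}, (4*t + 1)*e^{-t}]]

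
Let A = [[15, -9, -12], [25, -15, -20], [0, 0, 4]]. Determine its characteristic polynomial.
xI - A = [[x - 15, 9, 12], [-25, x + 15, 20], [0, 0, x - 4]].

Expanding det(xI - A) along the first row:
det(xI - A) = + (x - 15)·det([[x + 15, 20], [0, x - 4]]) - (9)·det([[-25, 20], [0, x - 4]]) + (12)·det([[-25, x + 15], [0, 0]]).

Evaluating gives χ_A(x) = x^3 - 4x^2 = x^2(x - 4).

χ_A(x) = x^2(x - 4)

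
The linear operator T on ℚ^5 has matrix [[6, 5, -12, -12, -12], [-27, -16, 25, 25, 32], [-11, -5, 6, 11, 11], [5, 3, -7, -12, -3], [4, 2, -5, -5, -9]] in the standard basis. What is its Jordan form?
J = [[-5, 1, 0, 0, 0], [0, -5, 1, 0, 0], [0, 0, -5, 0, 0], [0, 0, 0, -5, 1], [0, 0, 0, 0, -5]]

The characteristic polynomial is det(xI - A) = (x + 5)^5, so the eigenvalues are -5 (algebraic multiplicity 5).

For λ = -5: rank(A + 5I) = 3, rank((A + 5I)^2) = 1, rank((A + 5I)^3) = 0. The eigenspace has dimension 5 - 3 = 2, so there are 2 Jordan blocks; the rank sequence gives block sizes [3, 2].

Assembling the blocks gives the Jordan form J above.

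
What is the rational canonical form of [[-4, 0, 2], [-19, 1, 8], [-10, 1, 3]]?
The invariant factors of A (the non-unit diagonal entries of the Smith normal form of xI - A over ℚ[x]) are x^3 - x - 2, each dividing the next. The characteristic polynomial is their product, x^3 - x - 2.

The rational canonical form is the block-diagonal matrix of companion matrices C(f_i):
R = [[0, 0, 2], [1, 0, 1], [0, 1, 0]].

Note the characteristic polynomial does not split into linear factors over ℚ, so A has no Jordan form over ℚ; the rational canonical form exists over any field.

R = [[0, 0, 2], [1, 0, 1], [0, 1, 0]]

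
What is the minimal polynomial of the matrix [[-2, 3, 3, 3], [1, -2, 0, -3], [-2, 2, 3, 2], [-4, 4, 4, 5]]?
m_A(x) = (x - 1)^3

The characteristic polynomial factors as (x - 1)^4. The minimal polynomial is ∏(x - λ)^{k_λ} where k_λ is the size of the largest Jordan block at λ.

For λ = 1: rank(A - I) = 2, and the largest Jordan block has size 3 (the smallest k with rank((A - I)^k) = rank((A - I)^(k+1))).

So m_A(x) = (x - 1)^3.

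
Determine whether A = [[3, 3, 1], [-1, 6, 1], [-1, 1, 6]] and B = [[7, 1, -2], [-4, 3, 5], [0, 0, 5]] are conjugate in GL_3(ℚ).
Yes.

Two matrices over a field are similar if and only if they have the same invariant factors.

Both A and B have characteristic polynomial (x - 5)^3 and minimal polynomial (x - 5)^3. Computing further, both have invariant factors (x - 5)^3. Hence A and B are similar.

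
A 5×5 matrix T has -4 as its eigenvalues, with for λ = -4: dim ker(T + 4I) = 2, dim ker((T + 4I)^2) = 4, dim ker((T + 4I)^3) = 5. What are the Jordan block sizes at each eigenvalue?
λ = -4: successive nullity increments [2, 2, 1] count blocks of size ≥ k; block sizes are [3, 2].

Jordan blocks: (-4, 3), (-4, 2)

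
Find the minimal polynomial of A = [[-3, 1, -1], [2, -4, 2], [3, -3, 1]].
The characteristic polynomial factors as (x + 2)^3. The minimal polynomial is ∏(x - λ)^{k_λ} where k_λ is the size of the largest Jordan block at λ.

For λ = -2: rank(A + 2I) = 1, and the largest Jordan block has size 2 (the smallest k with rank((A + 2I)^k) = rank((A + 2I)^(k+1))).

So m_A(x) = (x + 2)^2.

m_A(x) = (x + 2)^2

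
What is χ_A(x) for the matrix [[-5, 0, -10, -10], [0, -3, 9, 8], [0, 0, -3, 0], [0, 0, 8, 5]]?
χ_A(x) = (x - 5)(x + 3)^2(x + 5)

xI - A = [[x + 5, 0, 10, 10], [0, x + 3, -9, -8], [0, 0, x + 3, 0], [0, 0, -8, x - 5]].

Expanding det(xI - A) along the first row:
det(xI - A) = + (x + 5)·det([[x + 3, -9, -8], [0, x + 3, 0], [0, -8, x - 5]]) - (0)·det([[0, -9, -8], [0, x + 3, 0], [0, -8, x - 5]]) + (10)·det([[0, x + 3, -8], [0, 0, 0], [0, 0, x - 5]]) - (10)·det([[0, x + 3, -9], [0, 0, x + 3], [0, 0, -8]]).

Evaluating gives χ_A(x) = x^4 + 6x^3 - 16x^2 - 150x - 225 = (x - 5)(x + 3)^2(x + 5).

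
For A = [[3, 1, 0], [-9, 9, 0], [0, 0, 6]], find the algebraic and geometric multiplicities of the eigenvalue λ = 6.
The characteristic polynomial is (x - 6)^3, so the factor x - 6 appears with exponent 3: the algebraic multiplicity is 3.

rank(A - 6I) = 1, so the eigenspace has dimension 3 - 1 = 2: the geometric multiplicity is 2.

Since 2 < 3, A is not diagonalizable.

algebraic multiplicity 3, geometric multiplicity 2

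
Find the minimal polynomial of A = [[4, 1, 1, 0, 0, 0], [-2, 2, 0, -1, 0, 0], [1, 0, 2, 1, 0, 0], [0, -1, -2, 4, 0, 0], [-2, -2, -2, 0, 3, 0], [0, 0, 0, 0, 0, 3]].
The characteristic polynomial factors as (x - 3)^6. The minimal polynomial is ∏(x - λ)^{k_λ} where k_λ is the size of the largest Jordan block at λ.

For λ = 3: rank(A - 3I) = 2, and the largest Jordan block has size 2 (the smallest k with rank((A - 3I)^k) = rank((A - 3I)^(k+1))).

So m_A(x) = (x - 3)^2.

m_A(x) = (x - 3)^2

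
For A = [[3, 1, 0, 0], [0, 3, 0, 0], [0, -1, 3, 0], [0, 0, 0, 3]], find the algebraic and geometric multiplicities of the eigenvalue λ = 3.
The characteristic polynomial is (x - 3)^4, so the factor x - 3 appears with exponent 4: the algebraic multiplicity is 4.

rank(A - 3I) = 1, so the eigenspace has dimension 4 - 1 = 3: the geometric multiplicity is 3.

Since 3 < 4, A is not diagonalizable.

algebraic multiplicity 4, geometric multiplicity 3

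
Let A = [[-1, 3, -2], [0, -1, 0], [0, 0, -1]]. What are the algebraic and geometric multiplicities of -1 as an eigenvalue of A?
algebraic multiplicity 3, geometric multiplicity 2

The characteristic polynomial is (x + 1)^3, so the factor x + 1 appears with exponent 3: the algebraic multiplicity is 3.

rank(A + I) = 1, so the eigenspace has dimension 3 - 1 = 2: the geometric multiplicity is 2.

Since 2 < 3, A is not diagonalizable.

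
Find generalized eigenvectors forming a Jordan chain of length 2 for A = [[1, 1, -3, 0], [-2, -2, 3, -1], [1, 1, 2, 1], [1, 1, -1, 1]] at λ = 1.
We seek v_1 ∈ ker((A - I)^2) \ ker(A - I), then set v_{i+1} = (A - I) v_i.

One such chain is v_1 = [[0, -2, 0, 3]]^T, v_2 = [[-2, 3, 1, -2]]^T. Check: (A - I) v_2 = [[0, 0, 0, 0]]^T = 0.

v_1 = [[0, -2, 0, 3]]^T, v_2 = [[-2, 3, 1, -2]]^T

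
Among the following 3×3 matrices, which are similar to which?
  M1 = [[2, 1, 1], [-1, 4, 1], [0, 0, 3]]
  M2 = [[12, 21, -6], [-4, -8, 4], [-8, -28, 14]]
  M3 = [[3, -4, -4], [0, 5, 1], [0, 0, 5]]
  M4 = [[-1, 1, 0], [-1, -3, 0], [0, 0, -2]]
Characteristic polynomials: χ_{M1} = (x - 3)^3, χ_{M2} = (x - 6)^3, χ_{M3} = (x - 5)^2(x - 3), χ_{M4} = (x + 2)^3.

{M1}: invariant factors x - 3, (x - 3)^2.

{M2}: invariant factors x - 6, (x - 6)^2.

{M3}: invariant factors (x - 5)^2(x - 3).

{M4}: invariant factors x + 2, (x + 2)^2.

Matrices are similar if and only if their invariant-factor lists agree; the partition into similarity classes is {M1}, {M2}, {M3}, {M4}.

4 classes: {M1}, {M2}, {M3}, {M4}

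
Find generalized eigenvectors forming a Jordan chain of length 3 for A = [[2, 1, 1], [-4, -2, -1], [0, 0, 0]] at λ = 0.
We seek v_1 ∈ ker(A^3) \ ker(A^2), then set v_{i+1} = A v_i.

One such chain is v_1 = [[-1, 1, 1]]^T, v_2 = [[0, 1, 0]]^T, v_3 = [[1, -2, 0]]^T. Check: A v_3 = [[0, 0, 0]]^T = 0.

v_1 = [[-1, 1, 1]]^T, v_2 = [[0, 1, 0]]^T, v_3 = [[1, -2, 0]]^T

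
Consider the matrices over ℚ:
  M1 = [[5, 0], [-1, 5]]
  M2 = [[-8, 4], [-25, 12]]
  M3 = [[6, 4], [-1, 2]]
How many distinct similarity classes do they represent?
3 classes: {M1}, {M2}, {M3}

Characteristic polynomials: χ_{M1} = (x - 5)^2, χ_{M2} = (x - 2)^2, χ_{M3} = (x - 4)^2.

{M1}: invariant factors (x - 5)^2.

{M2}: invariant factors (x - 2)^2.

{M3}: invariant factors (x - 4)^2.

Matrices are similar if and only if their invariant-factor lists agree; the partition into similarity classes is {M1}, {M2}, {M3}.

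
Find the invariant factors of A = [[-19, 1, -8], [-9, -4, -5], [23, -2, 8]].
(x + 5)^3

The Jordan structure of A has elementary divisors (x + 5)^3. Arranging the block sizes at each eigenvalue in decreasing order and taking row products gives the invariant factors.

Invariant factors (smallest first, each dividing the next): (x + 5)^3.

Check: the last factor (x + 5)^3 is the minimal polynomial, and the product (x + 5)^3 is the characteristic polynomial.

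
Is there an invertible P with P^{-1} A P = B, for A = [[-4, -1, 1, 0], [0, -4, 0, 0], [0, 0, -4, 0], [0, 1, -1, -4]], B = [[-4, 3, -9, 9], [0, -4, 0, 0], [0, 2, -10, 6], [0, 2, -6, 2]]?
Two matrices over a field are similar if and only if they have the same invariant factors.

Both A and B have characteristic polynomial (x + 4)^4 and minimal polynomial (x + 4)^2. Computing further, both have invariant factors x + 4, x + 4, (x + 4)^2. Hence A and B are similar.

Yes.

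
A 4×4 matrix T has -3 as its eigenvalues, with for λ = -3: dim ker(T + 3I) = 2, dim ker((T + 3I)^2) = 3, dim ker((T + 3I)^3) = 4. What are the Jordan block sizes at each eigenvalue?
Jordan blocks: (-3, 3), (-3, 1)

λ = -3: successive nullity increments [2, 1, 1] count blocks of size ≥ k; block sizes are [3, 1].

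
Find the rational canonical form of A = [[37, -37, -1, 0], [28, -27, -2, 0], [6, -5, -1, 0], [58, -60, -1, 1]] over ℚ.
The invariant factors of A (the non-unit diagonal entries of the Smith normal form of xI - A over ℚ[x]) are x - 1, (x - 5)(x - 3)(x - 1), each dividing the next. The characteristic polynomial is their product, (x - 5)(x - 3)(x - 1)^2.

The rational canonical form is the block-diagonal matrix of companion matrices C(f_i):
R = [[1, 0, 0, 0], [0, 0, 0, 15], [0, 1, 0, -23], [0, 0, 1, 9]].

R = [[1, 0, 0, 0], [0, 0, 0, 15], [0, 1, 0, -23], [0, 0, 1, 9]]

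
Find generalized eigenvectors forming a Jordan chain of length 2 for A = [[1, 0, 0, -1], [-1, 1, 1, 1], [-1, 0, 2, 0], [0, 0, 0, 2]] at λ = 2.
We seek v_1 ∈ ker((A - 2I)^2) \ ker(A - 2I), then set v_{i+1} = (A - 2I) v_i.

One such chain is v_1 = [[-1, 0, -1, 1]]^T, v_2 = [[0, 1, 1, 0]]^T. Check: (A - 2I) v_2 = [[0, 0, 0, 0]]^T = 0.

v_1 = [[-1, 0, -1, 1]]^T, v_2 = [[0, 1, 1, 0]]^T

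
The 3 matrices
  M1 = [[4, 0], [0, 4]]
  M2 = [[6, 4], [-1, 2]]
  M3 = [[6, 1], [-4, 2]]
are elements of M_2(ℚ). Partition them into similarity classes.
2 classes: {M1}, {M2, M3}

Characteristic polynomials: χ_{M1} = (x - 4)^2, χ_{M2} = (x - 4)^2, χ_{M3} = (x - 4)^2.

{M1}: invariant factors x - 4, x - 4.

{M2, M3}: invariant factors (x - 4)^2.

Matrices are similar if and only if their invariant-factor lists agree; the partition into similarity classes is {M1}, {M2, M3}.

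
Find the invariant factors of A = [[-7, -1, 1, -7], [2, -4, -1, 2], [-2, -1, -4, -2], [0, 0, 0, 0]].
The Jordan structure of A has elementary divisors (x + 5)^2, (x + 5), x. Arranging the block sizes at each eigenvalue in decreasing order and taking row products gives the invariant factors.

Invariant factors (smallest first, each dividing the next): x + 5, x(x + 5)^2.

Check: the last factor x(x + 5)^2 is the minimal polynomial, and the product x(x + 5)^3 is the characteristic polynomial.

x + 5, x(x + 5)^2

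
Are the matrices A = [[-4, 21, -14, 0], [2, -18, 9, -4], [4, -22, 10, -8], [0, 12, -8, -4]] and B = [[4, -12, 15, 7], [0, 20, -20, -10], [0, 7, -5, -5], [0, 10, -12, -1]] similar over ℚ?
trace(A) = -16 but trace(B) = 18. The trace is a similarity invariant, so A and B are not similar.

No.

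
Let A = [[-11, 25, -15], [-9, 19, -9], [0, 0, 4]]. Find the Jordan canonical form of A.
J = [[4, 1, 0], [0, 4, 0], [0, 0, 4]]

The characteristic polynomial is det(xI - A) = (x - 4)^3, so the eigenvalues are 4 (algebraic multiplicity 3).

For λ = 4: rank(A - 4I) = 1, rank((A - 4I)^2) = 0. The eigenspace has dimension 3 - 1 = 2, so there are 2 Jordan blocks; the rank sequence gives block sizes [2, 1].

Assembling the blocks gives the Jordan form J above.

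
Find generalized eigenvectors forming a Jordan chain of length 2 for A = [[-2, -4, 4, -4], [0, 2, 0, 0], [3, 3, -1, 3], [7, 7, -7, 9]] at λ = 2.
v_1 = [[6, 1, -4, -10]]^T, v_2 = [[-4, 0, 3, 7]]^T

We seek v_1 ∈ ker((A - 2I)^2) \ ker(A - 2I), then set v_{i+1} = (A - 2I) v_i.

One such chain is v_1 = [[6, 1, -4, -10]]^T, v_2 = [[-4, 0, 3, 7]]^T. Check: (A - 2I) v_2 = [[0, 0, 0, 0]]^T = 0.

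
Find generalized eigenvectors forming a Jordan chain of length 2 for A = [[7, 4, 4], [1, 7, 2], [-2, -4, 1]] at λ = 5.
We seek v_1 ∈ ker((A - 5I)^2) \ ker(A - 5I), then set v_{i+1} = (A - 5I) v_i.

One such chain is v_1 = [[-1, 0, 1]]^T, v_2 = [[2, 1, -2]]^T. Check: (A - 5I) v_2 = [[0, 0, 0]]^T = 0.

v_1 = [[-1, 0, 1]]^T, v_2 = [[2, 1, -2]]^T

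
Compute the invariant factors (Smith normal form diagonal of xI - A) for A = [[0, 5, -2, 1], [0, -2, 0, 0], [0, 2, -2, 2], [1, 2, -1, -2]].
x + 2, (x + 1)^2(x + 2)

The Jordan structure of A has elementary divisors (x + 2), (x + 2), (x + 1)^2. Arranging the block sizes at each eigenvalue in decreasing order and taking row products gives the invariant factors.

Invariant factors (smallest first, each dividing the next): x + 2, (x + 1)^2(x + 2).

Check: the last factor (x + 1)^2(x + 2) is the minimal polynomial, and the product (x + 1)^2(x + 2)^2 is the characteristic polynomial.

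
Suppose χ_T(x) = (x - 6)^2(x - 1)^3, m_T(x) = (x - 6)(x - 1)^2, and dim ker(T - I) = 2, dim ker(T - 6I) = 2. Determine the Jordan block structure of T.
λ = 1: algebraic multiplicity 3 (exponent in χ_T), largest block size 2 (exponent in m_T), 2 blocks (geometric multiplicity). These force block sizes [2, 1].
λ = 6: algebraic multiplicity 2 (exponent in χ_T), largest block size 1 (exponent in m_T), 2 blocks (geometric multiplicity). These force block sizes [1, 1].

Jordan blocks: (1, 2), (1, 1), (6, 1), (6, 1)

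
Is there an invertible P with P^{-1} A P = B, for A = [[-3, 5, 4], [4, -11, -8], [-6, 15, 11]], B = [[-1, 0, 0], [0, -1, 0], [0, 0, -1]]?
Both have characteristic polynomial (x + 1)^3, but the minimal polynomial of A is (x + 1)^2 while the minimal polynomial of B is x + 1. The minimal polynomial is a similarity invariant, so A and B are not similar.

No.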